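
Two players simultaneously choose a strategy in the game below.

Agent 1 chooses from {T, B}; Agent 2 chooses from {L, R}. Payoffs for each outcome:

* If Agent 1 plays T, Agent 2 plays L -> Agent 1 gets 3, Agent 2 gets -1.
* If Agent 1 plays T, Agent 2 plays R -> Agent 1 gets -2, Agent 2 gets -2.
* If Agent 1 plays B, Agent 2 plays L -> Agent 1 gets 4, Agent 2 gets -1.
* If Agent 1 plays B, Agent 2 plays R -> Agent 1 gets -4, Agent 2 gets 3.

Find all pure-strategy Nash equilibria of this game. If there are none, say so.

Mark each player's best response to every combination of opponents' strategies; a profile where every player is best-responding is a pure Nash equilibrium.
Agent 1 against L: payoffs 3, 4 → best response B.
Agent 1 against R: payoffs -2, -4 → best response T.
Agent 2 against T: payoffs -1, -2 → best response L.
Agent 2 against B: payoffs -1, 3 → best response R.
No profile is a mutual best response for all players.

This game has no pure Nash equilibrium.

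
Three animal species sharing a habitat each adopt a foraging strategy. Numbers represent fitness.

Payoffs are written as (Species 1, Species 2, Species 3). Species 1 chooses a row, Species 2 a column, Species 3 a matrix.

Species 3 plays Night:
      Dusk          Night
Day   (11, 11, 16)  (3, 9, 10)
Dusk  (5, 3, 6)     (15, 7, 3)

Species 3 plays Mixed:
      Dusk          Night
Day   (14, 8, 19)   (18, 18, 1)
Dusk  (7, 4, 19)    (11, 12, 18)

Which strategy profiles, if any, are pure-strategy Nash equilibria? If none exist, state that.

For each player, find the best response to each opponent profile; mutual best responses are the pure NE.
Species 1 against (Dusk, Night): payoffs 11, 5 → best response Day.
Species 1 against (Dusk, Mixed): payoffs 14, 7 → best response Day.
Species 1 against (Night, Night): payoffs 3, 15 → best response Dusk.
Species 1 against (Night, Mixed): payoffs 18, 11 → best response Day.
Species 2 against (Day, Night): payoffs 11, 9 → best response Dusk.
Species 2 against (Day, Mixed): payoffs 8, 18 → best response Night.
Species 2 against (Dusk, Night): payoffs 3, 7 → best response Night.
Species 2 against (Dusk, Mixed): payoffs 4, 12 → best response Night.
Species 3 against (Day, Dusk): payoffs 16, 19 → best response Mixed.
Species 3 against (Day, Night): payoffs 10, 1 → best response Night.
Species 3 against (Dusk, Dusk): payoffs 6, 19 → best response Mixed.
Species 3 against (Dusk, Night): payoffs 3, 18 → best response Mixed.
No profile is a mutual best response for all players.

none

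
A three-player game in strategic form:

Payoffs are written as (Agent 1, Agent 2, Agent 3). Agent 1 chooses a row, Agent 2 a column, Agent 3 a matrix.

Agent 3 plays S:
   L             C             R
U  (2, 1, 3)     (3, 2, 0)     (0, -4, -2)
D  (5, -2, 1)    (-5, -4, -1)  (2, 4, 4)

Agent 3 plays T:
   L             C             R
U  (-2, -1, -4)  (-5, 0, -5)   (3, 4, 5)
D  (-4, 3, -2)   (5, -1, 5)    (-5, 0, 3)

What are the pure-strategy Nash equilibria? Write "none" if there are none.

Pure-strategy Nash equilibria: (U, C, S), (U, R, T), (D, R, S)

(U, L, S): Agent 1 can switch to D (2 → 5). Not NE.
(U, L, T): Agent 2 can switch to C (-1 → 0). Not NE.
(U, C, S): Agent 1 gets 3, best alternative -5; Agent 2 gets 2, best alternative 1; Agent 3 gets 0, best alternative -5. No profitable deviation — NE.
(U, C, T): Agent 1 can switch to D (-5 → 5). Not NE.
(U, R, S): Agent 1 can switch to D (0 → 2). Not NE.
(U, R, T): Agent 1 gets 3, best alternative -5; Agent 2 gets 4, best alternative 0; Agent 3 gets 5, best alternative -2. No profitable deviation — NE.
(D, L, S): Agent 2 can switch to R (-2 → 4). Not NE.
(D, L, T): Agent 1 can switch to U (-4 → -2). Not NE.
(D, C, S): Agent 1 can switch to U (-5 → 3). Not NE.
(D, C, T): Agent 2 can switch to L (-1 → 3). Not NE.
(D, R, S): Agent 1 gets 2, best alternative 0; Agent 2 gets 4, best alternative -2; Agent 3 gets 4, best alternative 3. No profitable deviation — NE.
(D, R, T): Agent 1 can switch to U (-5 → 3). Not NE.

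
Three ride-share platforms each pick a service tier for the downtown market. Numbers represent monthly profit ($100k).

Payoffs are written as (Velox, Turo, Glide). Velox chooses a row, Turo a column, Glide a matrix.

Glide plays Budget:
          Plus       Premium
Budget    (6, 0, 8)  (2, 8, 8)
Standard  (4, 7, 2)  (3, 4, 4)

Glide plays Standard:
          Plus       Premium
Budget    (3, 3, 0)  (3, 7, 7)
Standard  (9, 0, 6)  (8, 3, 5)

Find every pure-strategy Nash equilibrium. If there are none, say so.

Velox against (Plus, Budget): payoffs 6, 4 → best response Budget.
Velox against (Plus, Standard): payoffs 3, 9 → best response Standard.
Velox against (Premium, Budget): payoffs 2, 3 → best response Standard.
Velox against (Premium, Standard): payoffs 3, 8 → best response Standard.
Turo against (Budget, Budget): payoffs 0, 8 → best response Premium.
Turo against (Budget, Standard): payoffs 3, 7 → best response Premium.
Turo against (Standard, Budget): payoffs 7, 4 → best response Plus.
Turo against (Standard, Standard): payoffs 0, 3 → best response Premium.
Glide against (Budget, Plus): payoffs 8, 0 → best response Budget.
Glide against (Budget, Premium): payoffs 8, 7 → best response Budget.
Glide against (Standard, Plus): payoffs 2, 6 → best response Standard.
Glide against (Standard, Premium): payoffs 4, 5 → best response Standard.
Mutual best responses: (Standard, Premium, Standard).

Pure NE: (Standard, Premium, Standard)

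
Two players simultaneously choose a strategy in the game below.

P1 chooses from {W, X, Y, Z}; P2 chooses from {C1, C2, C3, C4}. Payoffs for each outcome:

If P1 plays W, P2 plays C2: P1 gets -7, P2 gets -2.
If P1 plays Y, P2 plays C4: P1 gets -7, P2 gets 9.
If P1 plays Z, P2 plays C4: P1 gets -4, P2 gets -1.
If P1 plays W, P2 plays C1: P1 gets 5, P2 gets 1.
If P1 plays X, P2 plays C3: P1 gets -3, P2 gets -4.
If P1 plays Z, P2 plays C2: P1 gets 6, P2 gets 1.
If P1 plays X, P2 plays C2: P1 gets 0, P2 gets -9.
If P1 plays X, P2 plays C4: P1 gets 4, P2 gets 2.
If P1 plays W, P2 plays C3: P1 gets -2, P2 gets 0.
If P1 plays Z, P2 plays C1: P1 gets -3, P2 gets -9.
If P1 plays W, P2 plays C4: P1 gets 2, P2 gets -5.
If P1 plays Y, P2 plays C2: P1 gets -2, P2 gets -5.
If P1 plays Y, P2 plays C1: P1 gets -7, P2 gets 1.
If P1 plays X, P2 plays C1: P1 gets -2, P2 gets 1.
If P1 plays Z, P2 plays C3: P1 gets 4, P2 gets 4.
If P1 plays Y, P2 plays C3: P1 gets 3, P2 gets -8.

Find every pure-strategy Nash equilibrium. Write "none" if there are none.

(W, C1): P1 gets 5, best alternative -2; P2 gets 1, best alternative 0. No profitable deviation — NE.
(W, C2): P1 can switch to X (-7 → 0). Not NE.
(W, C3): P1 can switch to Y (-2 → 3). Not NE.
(W, C4): P1 can switch to X (2 → 4). Not NE.
(X, C1): P1 can switch to W (-2 → 5). Not NE.
(X, C2): P1 can switch to Z (0 → 6). Not NE.
(X, C3): P1 can switch to W (-3 → -2). Not NE.
(X, C4): P1 gets 4, best alternative 2; P2 gets 2, best alternative 1. No profitable deviation — NE.
(Y, C1): P1 can switch to W (-7 → 5). Not NE.
(Y, C2): P1 can switch to X (-2 → 0). Not NE.
(Y, C3): P1 can switch to Z (3 → 4). Not NE.
(Y, C4): P1 can switch to W (-7 → 2). Not NE.
(Z, C1): P1 can switch to W (-3 → 5). Not NE.
(Z, C2): P2 can switch to C3 (1 → 4). Not NE.
(Z, C3): P1 gets 4, best alternative 3; P2 gets 4, best alternative 1. No profitable deviation — NE.
(The remaining 1 profile has a profitable deviation by the same check.)

(W, C1); (X, C4); (Z, C3)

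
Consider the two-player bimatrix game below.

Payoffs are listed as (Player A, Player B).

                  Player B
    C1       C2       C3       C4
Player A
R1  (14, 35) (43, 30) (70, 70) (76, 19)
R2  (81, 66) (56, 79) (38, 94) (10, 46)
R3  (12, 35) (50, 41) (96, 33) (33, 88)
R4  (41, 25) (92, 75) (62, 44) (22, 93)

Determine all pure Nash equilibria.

For each player, find the best response to each opponent profile; mutual best responses are the pure NE.
Player A against C1: payoffs 14, 81, 12, 41 → best response R2.
Player A against C2: payoffs 43, 56, 50, 92 → best response R4.
Player A against C3: payoffs 70, 38, 96, 62 → best response R3.
Player A against C4: payoffs 76, 10, 33, 22 → best response R1.
Player B against R1: payoffs 35, 30, 70, 19 → best response C3.
Player B against R2: payoffs 66, 79, 94, 46 → best response C3.
Player B against R3: payoffs 35, 41, 33, 88 → best response C4.
Player B against R4: payoffs 25, 75, 44, 93 → best response C4.
No profile is a mutual best response for all players.

No pure-strategy Nash equilibrium.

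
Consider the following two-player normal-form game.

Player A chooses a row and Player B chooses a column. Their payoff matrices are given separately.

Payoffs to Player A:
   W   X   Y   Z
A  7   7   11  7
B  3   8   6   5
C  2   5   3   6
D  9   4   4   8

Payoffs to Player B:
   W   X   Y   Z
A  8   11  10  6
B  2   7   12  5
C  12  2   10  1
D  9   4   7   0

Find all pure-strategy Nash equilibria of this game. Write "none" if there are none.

Player A against W: payoffs 7, 3, 2, 9 → best response D.
Player A against X: payoffs 7, 8, 5, 4 → best response B.
Player A against Y: payoffs 11, 6, 3, 4 → best response A.
Player A against Z: payoffs 7, 5, 6, 8 → best response D.
Player B against A: payoffs 8, 11, 10, 6 → best response X.
Player B against B: payoffs 2, 7, 12, 5 → best response Y.
Player B against C: payoffs 12, 2, 10, 1 → best response W.
Player B against D: payoffs 9, 4, 7, 0 → best response W.
Mutual best responses: (D, W).

The unique pure-strategy Nash equilibrium is (D, W).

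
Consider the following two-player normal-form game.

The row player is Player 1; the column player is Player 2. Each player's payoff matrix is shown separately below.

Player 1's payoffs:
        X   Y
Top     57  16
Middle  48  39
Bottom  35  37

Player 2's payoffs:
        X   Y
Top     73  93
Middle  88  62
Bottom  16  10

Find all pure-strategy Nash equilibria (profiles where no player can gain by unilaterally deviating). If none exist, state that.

none

(Top, X): Player 2 can switch to Y (73 → 93). Not NE.
(Top, Y): Player 1 can switch to Middle (16 → 39). Not NE.
(Middle, X): Player 1 can switch to Top (48 → 57). Not NE.
(Middle, Y): Player 2 can switch to X (62 → 88). Not NE.
(Bottom, X): Player 1 can switch to Top (35 → 57). Not NE.
(Bottom, Y): Player 1 can switch to Middle (37 → 39). Not NE.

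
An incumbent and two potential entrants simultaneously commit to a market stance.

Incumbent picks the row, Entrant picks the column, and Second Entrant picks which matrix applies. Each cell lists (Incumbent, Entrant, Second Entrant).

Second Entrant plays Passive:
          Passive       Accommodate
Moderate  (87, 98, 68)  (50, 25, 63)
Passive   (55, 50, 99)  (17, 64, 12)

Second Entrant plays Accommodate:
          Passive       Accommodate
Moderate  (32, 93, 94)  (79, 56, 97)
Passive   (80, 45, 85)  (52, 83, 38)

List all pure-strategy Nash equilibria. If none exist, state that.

Incumbent against (Passive, Passive): payoffs 87, 55 → best response Moderate.
Incumbent against (Passive, Accommodate): payoffs 32, 80 → best response Passive.
Incumbent against (Accommodate, Passive): payoffs 50, 17 → best response Moderate.
Incumbent against (Accommodate, Accommodate): payoffs 79, 52 → best response Moderate.
Entrant against (Moderate, Passive): payoffs 98, 25 → best response Passive.
Entrant against (Moderate, Accommodate): payoffs 93, 56 → best response Passive.
Entrant against (Passive, Passive): payoffs 50, 64 → best response Accommodate.
Entrant against (Passive, Accommodate): payoffs 45, 83 → best response Accommodate.
Second Entrant against (Moderate, Passive): payoffs 68, 94 → best response Accommodate.
Second Entrant against (Moderate, Accommodate): payoffs 63, 97 → best response Accommodate.
Second Entrant against (Passive, Passive): payoffs 99, 85 → best response Passive.
Second Entrant against (Passive, Accommodate): payoffs 12, 38 → best response Accommodate.
No profile is a mutual best response for all players.

This game has no pure Nash equilibrium.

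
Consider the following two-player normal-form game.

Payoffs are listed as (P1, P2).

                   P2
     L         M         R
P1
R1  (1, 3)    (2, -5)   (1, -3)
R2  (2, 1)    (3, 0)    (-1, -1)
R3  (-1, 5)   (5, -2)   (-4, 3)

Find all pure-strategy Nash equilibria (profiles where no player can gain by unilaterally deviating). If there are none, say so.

For each strategy profile, look for a profitable unilateral deviation.
(R1, L): P1 can switch to R2 (1 → 2). Not NE.
(R1, M): P1 can switch to R2 (2 → 3). Not NE.
(R1, R): P2 can switch to L (-3 → 3). Not NE.
(R2, L): P1 gets 2, best alternative 1; P2 gets 1, best alternative 0. No profitable deviation — NE.
(R2, M): P1 can switch to R3 (3 → 5). Not NE.
(R2, R): P1 can switch to R1 (-1 → 1). Not NE.
(R3, L): P1 can switch to R1 (-1 → 1). Not NE.
(R3, M): P2 can switch to L (-2 → 5). Not NE.
(R3, R): P1 can switch to R1 (-4 → 1). Not NE.

(R2, L)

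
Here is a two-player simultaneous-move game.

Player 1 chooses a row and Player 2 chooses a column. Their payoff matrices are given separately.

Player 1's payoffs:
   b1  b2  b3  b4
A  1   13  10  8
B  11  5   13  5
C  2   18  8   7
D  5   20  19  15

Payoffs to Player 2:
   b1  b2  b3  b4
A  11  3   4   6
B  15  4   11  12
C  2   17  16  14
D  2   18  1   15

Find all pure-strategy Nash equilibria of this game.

(B, b1) and (D, b2)

(A, b1): Player 1 can switch to B (1 → 11). Not NE.
(A, b2): Player 1 can switch to C (13 → 18). Not NE.
(A, b3): Player 1 can switch to B (10 → 13). Not NE.
(A, b4): Player 1 can switch to D (8 → 15). Not NE.
(B, b1): Player 1 gets 11, best alternative 5; Player 2 gets 15, best alternative 12. No profitable deviation — NE.
(B, b2): Player 1 can switch to A (5 → 13). Not NE.
(B, b3): Player 1 can switch to D (13 → 19). Not NE.
(D, b2): Player 1 gets 20, best alternative 18; Player 2 gets 18, best alternative 15. No profitable deviation — NE.
(The remaining 8 profiles each have a profitable deviation by the same check.)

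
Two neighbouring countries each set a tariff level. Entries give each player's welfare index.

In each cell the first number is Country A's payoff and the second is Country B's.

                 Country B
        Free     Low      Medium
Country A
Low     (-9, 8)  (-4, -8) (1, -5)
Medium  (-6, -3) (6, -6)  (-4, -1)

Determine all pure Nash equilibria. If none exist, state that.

(Low, Free): Country A can switch to Medium (-9 → -6). Not NE.
(Low, Low): Country A can switch to Medium (-4 → 6). Not NE.
(Low, Medium): Country B can switch to Free (-5 → 8). Not NE.
(Medium, Free): Country B can switch to Medium (-3 → -1). Not NE.
(Medium, Low): Country B can switch to Free (-6 → -3). Not NE.
(Medium, Medium): Country A can switch to Low (-4 → 1). Not NE.

This game has no pure Nash equilibrium.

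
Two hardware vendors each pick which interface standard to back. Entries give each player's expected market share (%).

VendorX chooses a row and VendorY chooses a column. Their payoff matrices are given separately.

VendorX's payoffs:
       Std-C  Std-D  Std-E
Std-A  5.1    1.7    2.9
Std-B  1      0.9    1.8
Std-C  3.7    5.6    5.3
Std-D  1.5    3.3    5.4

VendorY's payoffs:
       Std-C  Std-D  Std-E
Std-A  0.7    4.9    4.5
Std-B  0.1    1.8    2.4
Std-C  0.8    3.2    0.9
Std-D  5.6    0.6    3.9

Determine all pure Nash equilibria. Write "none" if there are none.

Check each profile: it is a Nash equilibrium iff no player can strictly gain by switching unilaterally.
(Std-A, Std-C): VendorY can switch to Std-D (0.7 → 4.9). Not NE.
(Std-A, Std-D): VendorX can switch to Std-C (1.7 → 5.6). Not NE.
(Std-A, Std-E): VendorX can switch to Std-C (2.9 → 5.3). Not NE.
(Std-B, Std-C): VendorX can switch to Std-A (1 → 5.1). Not NE.
(Std-B, Std-D): VendorX can switch to Std-A (0.9 → 1.7). Not NE.
(Std-B, Std-E): VendorX can switch to Std-A (1.8 → 2.9). Not NE.
(Std-C, Std-C): VendorX can switch to Std-A (3.7 → 5.1). Not NE.
(Std-C, Std-D): VendorX gets 5.6, best alternative 3.3; VendorY gets 3.2, best alternative 0.9. No profitable deviation — NE.
(Std-C, Std-E): VendorX can switch to Std-D (5.3 → 5.4). Not NE.
(Std-D, Std-C): VendorX can switch to Std-A (1.5 → 5.1). Not NE.
(Std-D, Std-D): VendorX can switch to Std-C (3.3 → 5.6). Not NE.
(Std-D, Std-E): VendorY can switch to Std-C (3.9 → 5.6). Not NE.

Pure NE: (Std-C, Std-D)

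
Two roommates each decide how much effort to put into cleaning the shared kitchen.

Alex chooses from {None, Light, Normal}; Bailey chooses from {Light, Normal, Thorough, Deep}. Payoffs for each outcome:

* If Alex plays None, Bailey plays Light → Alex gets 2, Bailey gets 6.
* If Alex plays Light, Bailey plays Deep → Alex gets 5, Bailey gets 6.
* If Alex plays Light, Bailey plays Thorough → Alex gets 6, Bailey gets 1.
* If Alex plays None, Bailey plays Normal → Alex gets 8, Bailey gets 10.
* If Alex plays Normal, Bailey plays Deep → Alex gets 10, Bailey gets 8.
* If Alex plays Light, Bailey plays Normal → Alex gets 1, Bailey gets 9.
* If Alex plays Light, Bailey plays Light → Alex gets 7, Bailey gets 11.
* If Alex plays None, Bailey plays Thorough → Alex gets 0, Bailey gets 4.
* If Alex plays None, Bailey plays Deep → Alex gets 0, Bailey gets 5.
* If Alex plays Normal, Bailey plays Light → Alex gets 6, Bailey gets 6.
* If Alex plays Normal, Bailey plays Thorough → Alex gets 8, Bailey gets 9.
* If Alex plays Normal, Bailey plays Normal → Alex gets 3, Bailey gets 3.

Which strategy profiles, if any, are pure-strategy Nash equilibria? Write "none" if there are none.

The pure Nash equilibria are (None, Normal), (Light, Light), (Normal, Thorough).

(None, Light): Alex can switch to Light (2 → 7). Not NE.
(None, Normal): Alex gets 8, best alternative 3; Bailey gets 10, best alternative 6. No profitable deviation — NE.
(None, Thorough): Alex can switch to Light (0 → 6). Not NE.
(None, Deep): Alex can switch to Light (0 → 5). Not NE.
(Light, Light): Alex gets 7, best alternative 6; Bailey gets 11, best alternative 9. No profitable deviation — NE.
(Light, Normal): Alex can switch to None (1 → 8). Not NE.
(Light, Thorough): Alex can switch to Normal (6 → 8). Not NE.
(Light, Deep): Alex can switch to Normal (5 → 10). Not NE.
(Normal, Light): Alex can switch to Light (6 → 7). Not NE.
(Normal, Normal): Alex can switch to None (3 → 8). Not NE.
(Normal, Thorough): Alex gets 8, best alternative 6; Bailey gets 9, best alternative 8. No profitable deviation — NE.
(The remaining 1 profile has a profitable deviation by the same check.)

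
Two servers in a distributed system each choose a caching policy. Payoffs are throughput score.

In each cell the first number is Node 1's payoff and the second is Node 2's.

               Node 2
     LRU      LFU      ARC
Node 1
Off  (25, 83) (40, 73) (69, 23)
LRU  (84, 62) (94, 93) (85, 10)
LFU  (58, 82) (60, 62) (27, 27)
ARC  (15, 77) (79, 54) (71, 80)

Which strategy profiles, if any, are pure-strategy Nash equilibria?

Node 1 against LRU: payoffs 25, 84, 58, 15 → best response LRU.
Node 1 against LFU: payoffs 40, 94, 60, 79 → best response LRU.
Node 1 against ARC: payoffs 69, 85, 27, 71 → best response LRU.
Node 2 against Off: payoffs 83, 73, 23 → best response LRU.
Node 2 against LRU: payoffs 62, 93, 10 → best response LFU.
Node 2 against LFU: payoffs 82, 62, 27 → best response LRU.
Node 2 against ARC: payoffs 77, 54, 80 → best response ARC.
Mutual best responses: (LRU, LFU).

Pure NE: (LRU, LFU)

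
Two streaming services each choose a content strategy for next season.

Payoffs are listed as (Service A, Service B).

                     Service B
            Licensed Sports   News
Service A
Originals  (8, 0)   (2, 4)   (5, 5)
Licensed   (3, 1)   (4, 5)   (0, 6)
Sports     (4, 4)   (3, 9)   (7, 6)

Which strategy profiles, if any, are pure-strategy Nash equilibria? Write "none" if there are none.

There is no pure-strategy Nash equilibrium.

Check each profile: it is a Nash equilibrium iff no player can strictly gain by switching unilaterally.
(Originals, Licensed): Service B can switch to Sports (0 → 4). Not NE.
(Originals, Sports): Service A can switch to Licensed (2 → 4). Not NE.
(Originals, News): Service A can switch to Sports (5 → 7). Not NE.
(Licensed, Licensed): Service A can switch to Originals (3 → 8). Not NE.
(Licensed, Sports): Service B can switch to News (5 → 6). Not NE.
(Licensed, News): Service A can switch to Originals (0 → 5). Not NE.
(Sports, Licensed): Service A can switch to Originals (4 → 8). Not NE.
(Sports, Sports): Service A can switch to Licensed (3 → 4). Not NE.
(Sports, News): Service B can switch to Sports (6 → 9). Not NE.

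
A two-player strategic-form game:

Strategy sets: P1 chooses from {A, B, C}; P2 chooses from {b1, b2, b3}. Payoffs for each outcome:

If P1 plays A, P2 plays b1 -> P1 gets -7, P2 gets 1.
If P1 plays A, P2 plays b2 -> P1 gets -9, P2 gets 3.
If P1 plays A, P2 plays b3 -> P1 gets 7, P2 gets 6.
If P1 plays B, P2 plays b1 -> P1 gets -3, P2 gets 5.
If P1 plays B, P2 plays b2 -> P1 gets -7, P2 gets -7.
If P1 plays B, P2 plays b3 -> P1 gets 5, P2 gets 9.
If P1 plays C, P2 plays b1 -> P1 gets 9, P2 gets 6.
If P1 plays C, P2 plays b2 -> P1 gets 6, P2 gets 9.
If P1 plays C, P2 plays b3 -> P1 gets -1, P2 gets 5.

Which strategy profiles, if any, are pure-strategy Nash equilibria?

For each strategy profile, look for a profitable unilateral deviation.
(A, b1): P1 can switch to B (-7 → -3). Not NE.
(A, b2): P1 can switch to B (-9 → -7). Not NE.
(A, b3): P1 gets 7, best alternative 5; P2 gets 6, best alternative 3. No profitable deviation — NE.
(B, b1): P1 can switch to C (-3 → 9). Not NE.
(B, b2): P1 can switch to C (-7 → 6). Not NE.
(B, b3): P1 can switch to A (5 → 7). Not NE.
(C, b1): P2 can switch to b2 (6 → 9). Not NE.
(C, b2): P1 gets 6, best alternative -7; P2 gets 9, best alternative 6. No profitable deviation — NE.
(C, b3): P1 can switch to A (-1 → 7). Not NE.

The pure Nash equilibria are (A, b3), (C, b2).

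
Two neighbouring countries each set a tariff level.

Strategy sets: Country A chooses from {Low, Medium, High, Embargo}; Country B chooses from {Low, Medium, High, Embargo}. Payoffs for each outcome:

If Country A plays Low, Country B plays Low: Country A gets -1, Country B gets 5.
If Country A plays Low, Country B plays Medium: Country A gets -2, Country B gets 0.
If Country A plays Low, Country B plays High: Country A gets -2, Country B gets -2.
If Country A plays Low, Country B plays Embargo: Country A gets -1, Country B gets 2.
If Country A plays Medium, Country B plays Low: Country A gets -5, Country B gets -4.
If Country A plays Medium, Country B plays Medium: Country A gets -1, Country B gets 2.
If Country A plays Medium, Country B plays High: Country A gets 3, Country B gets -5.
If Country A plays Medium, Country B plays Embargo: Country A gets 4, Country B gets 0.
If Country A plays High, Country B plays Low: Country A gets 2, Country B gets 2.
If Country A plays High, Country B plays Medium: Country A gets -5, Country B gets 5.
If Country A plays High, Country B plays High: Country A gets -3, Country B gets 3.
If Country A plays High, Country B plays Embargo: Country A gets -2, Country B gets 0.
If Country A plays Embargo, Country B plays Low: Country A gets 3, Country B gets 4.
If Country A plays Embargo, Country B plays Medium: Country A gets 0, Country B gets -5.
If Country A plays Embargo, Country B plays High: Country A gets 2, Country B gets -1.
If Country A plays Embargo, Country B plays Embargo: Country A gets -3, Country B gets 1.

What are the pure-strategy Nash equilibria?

The unique pure-strategy Nash equilibrium is (Embargo, Low).

For each strategy profile, look for a profitable unilateral deviation.
(Low, Low): Country A can switch to High (-1 → 2). Not NE.
(Low, Medium): Country A can switch to Medium (-2 → -1). Not NE.
(Low, High): Country A can switch to Medium (-2 → 3). Not NE.
(Low, Embargo): Country A can switch to Medium (-1 → 4). Not NE.
(Medium, Low): Country A can switch to Low (-5 → -1). Not NE.
(Medium, Medium): Country A can switch to Embargo (-1 → 0). Not NE.
(Embargo, Low): Country A gets 3, best alternative 2; Country B gets 4, best alternative 1. No profitable deviation — NE.
(The remaining 9 profiles each have a profitable deviation by the same check.)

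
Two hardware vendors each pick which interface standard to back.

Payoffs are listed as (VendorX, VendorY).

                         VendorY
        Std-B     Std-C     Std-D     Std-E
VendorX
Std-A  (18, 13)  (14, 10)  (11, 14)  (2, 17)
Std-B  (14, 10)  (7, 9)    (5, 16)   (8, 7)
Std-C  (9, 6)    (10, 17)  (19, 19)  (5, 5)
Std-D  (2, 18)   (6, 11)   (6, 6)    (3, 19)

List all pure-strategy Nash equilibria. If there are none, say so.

The unique pure-strategy Nash equilibrium is (Std-C, Std-D).

VendorX against Std-B: payoffs 18, 14, 9, 2 → best response Std-A.
VendorX against Std-C: payoffs 14, 7, 10, 6 → best response Std-A.
VendorX against Std-D: payoffs 11, 5, 19, 6 → best response Std-C.
VendorX against Std-E: payoffs 2, 8, 5, 3 → best response Std-B.
VendorY against Std-A: payoffs 13, 10, 14, 17 → best response Std-E.
VendorY against Std-B: payoffs 10, 9, 16, 7 → best response Std-D.
VendorY against Std-C: payoffs 6, 17, 19, 5 → best response Std-D.
VendorY against Std-D: payoffs 18, 11, 6, 19 → best response Std-E.
Mutual best responses: (Std-C, Std-D).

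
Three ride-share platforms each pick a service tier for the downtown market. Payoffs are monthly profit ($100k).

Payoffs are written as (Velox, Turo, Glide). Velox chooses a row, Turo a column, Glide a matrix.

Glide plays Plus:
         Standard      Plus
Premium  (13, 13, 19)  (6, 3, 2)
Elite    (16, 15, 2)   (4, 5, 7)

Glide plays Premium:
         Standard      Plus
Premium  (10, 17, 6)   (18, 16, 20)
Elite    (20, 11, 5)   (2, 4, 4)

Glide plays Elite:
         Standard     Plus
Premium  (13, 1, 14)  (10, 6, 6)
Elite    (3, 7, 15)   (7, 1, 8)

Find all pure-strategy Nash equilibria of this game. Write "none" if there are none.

none

Mark each player's best response to every combination of opponents' strategies; a profile where every player is best-responding is a pure Nash equilibrium.
Velox against (Standard, Plus): payoffs 13, 16 → best response Elite.
Velox against (Standard, Premium): payoffs 10, 20 → best response Elite.
Velox against (Standard, Elite): payoffs 13, 3 → best response Premium.
Velox against (Plus, Plus): payoffs 6, 4 → best response Premium.
Velox against (Plus, Premium): payoffs 18, 2 → best response Premium.
Velox against (Plus, Elite): payoffs 10, 7 → best response Premium.
Turo against (Premium, Plus): payoffs 13, 3 → best response Standard.
Turo against (Premium, Premium): payoffs 17, 16 → best response Standard.
Turo against (Premium, Elite): payoffs 1, 6 → best response Plus.
Turo against (Elite, Plus): payoffs 15, 5 → best response Standard.
Turo against (Elite, Premium): payoffs 11, 4 → best response Standard.
Turo against (Elite, Elite): payoffs 7, 1 → best response Standard.
Glide against (Premium, Standard): payoffs 19, 6, 14 → best response Plus.
Glide against (Premium, Plus): payoffs 2, 20, 6 → best response Premium.
Glide against (Elite, Standard): payoffs 2, 5, 15 → best response Elite.
Glide against (Elite, Plus): payoffs 7, 4, 8 → best response Elite.
No profile is a mutual best response for all players.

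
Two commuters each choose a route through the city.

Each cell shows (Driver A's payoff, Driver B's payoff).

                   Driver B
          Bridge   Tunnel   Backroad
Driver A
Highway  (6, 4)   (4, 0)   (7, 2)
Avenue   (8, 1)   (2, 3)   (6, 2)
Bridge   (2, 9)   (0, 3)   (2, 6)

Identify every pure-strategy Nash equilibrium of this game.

No pure-strategy Nash equilibrium.

For each player, find the best response to each opponent profile; mutual best responses are the pure NE.
Driver A against Bridge: payoffs 6, 8, 2 → best response Avenue.
Driver A against Tunnel: payoffs 4, 2, 0 → best response Highway.
Driver A against Backroad: payoffs 7, 6, 2 → best response Highway.
Driver B against Highway: payoffs 4, 0, 2 → best response Bridge.
Driver B against Avenue: payoffs 1, 3, 2 → best response Tunnel.
Driver B against Bridge: payoffs 9, 3, 6 → best response Bridge.
No profile is a mutual best response for all players.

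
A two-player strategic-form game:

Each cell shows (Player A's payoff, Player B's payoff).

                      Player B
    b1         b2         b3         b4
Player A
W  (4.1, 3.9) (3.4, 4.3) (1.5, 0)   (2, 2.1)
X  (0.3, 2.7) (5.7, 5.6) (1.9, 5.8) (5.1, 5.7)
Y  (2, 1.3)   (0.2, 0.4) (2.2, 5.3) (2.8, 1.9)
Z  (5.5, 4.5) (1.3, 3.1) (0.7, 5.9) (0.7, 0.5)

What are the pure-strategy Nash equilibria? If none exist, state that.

(Y, b3)

For each strategy profile, look for a profitable unilateral deviation.
(W, b1): Player A can switch to Z (4.1 → 5.5). Not NE.
(W, b2): Player A can switch to X (3.4 → 5.7). Not NE.
(W, b3): Player A can switch to X (1.5 → 1.9). Not NE.
(W, b4): Player A can switch to X (2 → 5.1). Not NE.
(X, b1): Player A can switch to W (0.3 → 4.1). Not NE.
(X, b2): Player B can switch to b3 (5.6 → 5.8). Not NE.
(Y, b3): Player A gets 2.2, best alternative 1.9; Player B gets 5.3, best alternative 1.9. No profitable deviation — NE.
(The remaining 9 profiles each have a profitable deviation by the same check.)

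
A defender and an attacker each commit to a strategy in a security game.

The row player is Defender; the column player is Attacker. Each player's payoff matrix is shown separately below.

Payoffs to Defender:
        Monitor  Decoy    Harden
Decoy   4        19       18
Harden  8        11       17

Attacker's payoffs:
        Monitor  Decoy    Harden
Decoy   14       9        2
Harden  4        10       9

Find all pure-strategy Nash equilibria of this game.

There is no pure-strategy Nash equilibrium.

(Decoy, Monitor): Defender can switch to Harden (4 → 8). Not NE.
(Decoy, Decoy): Attacker can switch to Monitor (9 → 14). Not NE.
(Decoy, Harden): Attacker can switch to Monitor (2 → 14). Not NE.
(Harden, Monitor): Attacker can switch to Decoy (4 → 10). Not NE.
(Harden, Decoy): Defender can switch to Decoy (11 → 19). Not NE.
(Harden, Harden): Defender can switch to Decoy (17 → 18). Not NE.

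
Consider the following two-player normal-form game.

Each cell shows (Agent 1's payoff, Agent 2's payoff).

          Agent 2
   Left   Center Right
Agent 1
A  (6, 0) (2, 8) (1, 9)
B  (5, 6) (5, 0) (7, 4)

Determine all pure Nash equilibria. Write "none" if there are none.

There is no pure-strategy Nash equilibrium.

Agent 1 against Left: payoffs 6, 5 → best response A.
Agent 1 against Center: payoffs 2, 5 → best response B.
Agent 1 against Right: payoffs 1, 7 → best response B.
Agent 2 against A: payoffs 0, 8, 9 → best response Right.
Agent 2 against B: payoffs 6, 0, 4 → best response Left.
No profile is a mutual best response for all players.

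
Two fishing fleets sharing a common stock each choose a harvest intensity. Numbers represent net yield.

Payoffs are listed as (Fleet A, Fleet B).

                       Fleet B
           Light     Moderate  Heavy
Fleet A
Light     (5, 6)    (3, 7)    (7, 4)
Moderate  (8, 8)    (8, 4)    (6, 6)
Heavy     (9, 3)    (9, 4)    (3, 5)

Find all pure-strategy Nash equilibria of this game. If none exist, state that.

Check each profile: it is a Nash equilibrium iff no player can strictly gain by switching unilaterally.
(Light, Light): Fleet A can switch to Moderate (5 → 8). Not NE.
(Light, Moderate): Fleet A can switch to Moderate (3 → 8). Not NE.
(Light, Heavy): Fleet B can switch to Light (4 → 6). Not NE.
(Moderate, Light): Fleet A can switch to Heavy (8 → 9). Not NE.
(Moderate, Moderate): Fleet A can switch to Heavy (8 → 9). Not NE.
(Moderate, Heavy): Fleet A can switch to Light (6 → 7). Not NE.
(Heavy, Light): Fleet B can switch to Moderate (3 → 4). Not NE.
(Heavy, Moderate): Fleet B can switch to Heavy (4 → 5). Not NE.
(Heavy, Heavy): Fleet A can switch to Light (3 → 7). Not NE.

This game has no pure Nash equilibrium.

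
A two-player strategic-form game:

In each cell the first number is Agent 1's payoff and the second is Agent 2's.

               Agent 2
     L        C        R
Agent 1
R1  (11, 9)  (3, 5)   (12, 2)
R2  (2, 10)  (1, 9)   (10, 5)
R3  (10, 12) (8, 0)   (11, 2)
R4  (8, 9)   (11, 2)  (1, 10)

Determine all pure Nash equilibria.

(R1, L): Agent 1 gets 11, best alternative 10; Agent 2 gets 9, best alternative 5. No profitable deviation — NE.
(R1, C): Agent 1 can switch to R3 (3 → 8). Not NE.
(R1, R): Agent 2 can switch to L (2 → 9). Not NE.
(R2, L): Agent 1 can switch to R1 (2 → 11). Not NE.
(R2, C): Agent 1 can switch to R1 (1 → 3). Not NE.
(R2, R): Agent 1 can switch to R1 (10 → 12). Not NE.
(R3, L): Agent 1 can switch to R1 (10 → 11). Not NE.
(The remaining 5 profiles each have a profitable deviation by the same check.)

(R1, L)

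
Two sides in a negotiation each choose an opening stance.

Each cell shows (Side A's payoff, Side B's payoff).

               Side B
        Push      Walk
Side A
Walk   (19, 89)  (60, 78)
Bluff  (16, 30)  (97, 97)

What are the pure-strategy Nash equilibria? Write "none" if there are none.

(Walk, Push): Side A gets 19, best alternative 16; Side B gets 89, best alternative 78. No profitable deviation — NE.
(Walk, Walk): Side A can switch to Bluff (60 → 97). Not NE.
(Bluff, Push): Side A can switch to Walk (16 → 19). Not NE.
(Bluff, Walk): Side A gets 97, best alternative 60; Side B gets 97, best alternative 30. No profitable deviation — NE.

The pure Nash equilibria are (Walk, Push) and (Bluff, Walk).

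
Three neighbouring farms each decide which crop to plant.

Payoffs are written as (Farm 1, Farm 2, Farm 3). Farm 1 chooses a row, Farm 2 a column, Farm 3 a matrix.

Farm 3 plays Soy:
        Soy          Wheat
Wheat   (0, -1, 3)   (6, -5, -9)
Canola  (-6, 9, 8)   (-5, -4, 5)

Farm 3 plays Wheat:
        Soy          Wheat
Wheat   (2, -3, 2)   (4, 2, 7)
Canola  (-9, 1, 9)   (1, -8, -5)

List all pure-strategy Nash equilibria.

(Wheat, Soy, Soy) and (Wheat, Wheat, Wheat)

Farm 1 against (Soy, Soy): payoffs 0, -6 → best response Wheat.
Farm 1 against (Soy, Wheat): payoffs 2, -9 → best response Wheat.
Farm 1 against (Wheat, Soy): payoffs 6, -5 → best response Wheat.
Farm 1 against (Wheat, Wheat): payoffs 4, 1 → best response Wheat.
Farm 2 against (Wheat, Soy): payoffs -1, -5 → best response Soy.
Farm 2 against (Wheat, Wheat): payoffs -3, 2 → best response Wheat.
Farm 2 against (Canola, Soy): payoffs 9, -4 → best response Soy.
Farm 2 against (Canola, Wheat): payoffs 1, -8 → best response Soy.
Farm 3 against (Wheat, Soy): payoffs 3, 2 → best response Soy.
Farm 3 against (Wheat, Wheat): payoffs -9, 7 → best response Wheat.
Farm 3 against (Canola, Soy): payoffs 8, 9 → best response Wheat.
Farm 3 against (Canola, Wheat): payoffs 5, -5 → best response Soy.
Mutual best responses: (Wheat, Soy, Soy); (Wheat, Wheat, Wheat).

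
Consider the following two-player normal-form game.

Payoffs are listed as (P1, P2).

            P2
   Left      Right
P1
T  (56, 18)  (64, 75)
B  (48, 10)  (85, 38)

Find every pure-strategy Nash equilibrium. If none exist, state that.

For each strategy profile, look for a profitable unilateral deviation.
(T, Left): P2 can switch to Right (18 → 75). Not NE.
(T, Right): P1 can switch to B (64 → 85). Not NE.
(B, Left): P1 can switch to T (48 → 56). Not NE.
(B, Right): P1 gets 85, best alternative 64; P2 gets 38, best alternative 10. No profitable deviation — NE.

(B, Right)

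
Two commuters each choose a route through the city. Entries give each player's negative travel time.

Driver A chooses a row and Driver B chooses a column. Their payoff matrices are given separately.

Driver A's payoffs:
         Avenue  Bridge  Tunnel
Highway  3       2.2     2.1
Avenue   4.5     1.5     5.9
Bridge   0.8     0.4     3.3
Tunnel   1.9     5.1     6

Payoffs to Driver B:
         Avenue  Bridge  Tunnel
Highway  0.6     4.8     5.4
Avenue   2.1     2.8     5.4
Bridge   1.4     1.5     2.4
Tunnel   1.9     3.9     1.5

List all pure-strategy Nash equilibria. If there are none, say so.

Mark each player's best response to every combination of opponents' strategies; a profile where every player is best-responding is a pure Nash equilibrium.
Driver A against Avenue: payoffs 3, 4.5, 0.8, 1.9 → best response Avenue.
Driver A against Bridge: payoffs 2.2, 1.5, 0.4, 5.1 → best response Tunnel.
Driver A against Tunnel: payoffs 2.1, 5.9, 3.3, 6 → best response Tunnel.
Driver B against Highway: payoffs 0.6, 4.8, 5.4 → best response Tunnel.
Driver B against Avenue: payoffs 2.1, 2.8, 5.4 → best response Tunnel.
Driver B against Bridge: payoffs 1.4, 1.5, 2.4 → best response Tunnel.
Driver B against Tunnel: payoffs 1.9, 3.9, 1.5 → best response Bridge.
Mutual best responses: (Tunnel, Bridge).

(Tunnel, Bridge)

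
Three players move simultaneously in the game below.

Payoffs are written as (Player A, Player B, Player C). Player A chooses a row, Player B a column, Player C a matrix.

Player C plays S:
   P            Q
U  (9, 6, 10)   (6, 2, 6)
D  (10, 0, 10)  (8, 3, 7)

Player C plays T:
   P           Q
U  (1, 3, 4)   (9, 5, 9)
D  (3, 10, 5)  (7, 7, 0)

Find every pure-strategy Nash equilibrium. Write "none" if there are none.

(U, Q, T) and (D, Q, S)

(U, P, S): Player A can switch to D (9 → 10). Not NE.
(U, P, T): Player A can switch to D (1 → 3). Not NE.
(U, Q, S): Player A can switch to D (6 → 8). Not NE.
(U, Q, T): Player A gets 9, best alternative 7; Player B gets 5, best alternative 3; Player C gets 9, best alternative 6. No profitable deviation — NE.
(D, P, S): Player B can switch to Q (0 → 3). Not NE.
(D, P, T): Player C can switch to S (5 → 10). Not NE.
(D, Q, S): Player A gets 8, best alternative 6; Player B gets 3, best alternative 0; Player C gets 7, best alternative 0. No profitable deviation — NE.
(D, Q, T): Player A can switch to U (7 → 9). Not NE.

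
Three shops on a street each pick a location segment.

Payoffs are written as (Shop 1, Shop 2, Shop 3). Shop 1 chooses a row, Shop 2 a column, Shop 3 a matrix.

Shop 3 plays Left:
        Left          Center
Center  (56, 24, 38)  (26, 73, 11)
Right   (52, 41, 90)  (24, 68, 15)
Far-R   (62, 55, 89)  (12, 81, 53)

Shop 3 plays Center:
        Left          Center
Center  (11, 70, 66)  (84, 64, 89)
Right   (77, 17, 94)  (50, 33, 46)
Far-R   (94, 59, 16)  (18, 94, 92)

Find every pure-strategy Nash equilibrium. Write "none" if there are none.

No pure-strategy Nash equilibrium.

Mark each player's best response to every combination of opponents' strategies; a profile where every player is best-responding is a pure Nash equilibrium.
Shop 1 against (Left, Left): payoffs 56, 52, 62 → best response Far-R.
Shop 1 against (Left, Center): payoffs 11, 77, 94 → best response Far-R.
Shop 1 against (Center, Left): payoffs 26, 24, 12 → best response Center.
Shop 1 against (Center, Center): payoffs 84, 50, 18 → best response Center.
Shop 2 against (Center, Left): payoffs 24, 73 → best response Center.
Shop 2 against (Center, Center): payoffs 70, 64 → best response Left.
Shop 2 against (Right, Left): payoffs 41, 68 → best response Center.
Shop 2 against (Right, Center): payoffs 17, 33 → best response Center.
Shop 2 against (Far-R, Left): payoffs 55, 81 → best response Center.
Shop 2 against (Far-R, Center): payoffs 59, 94 → best response Center.
Shop 3 against (Center, Left): payoffs 38, 66 → best response Center.
Shop 3 against (Center, Center): payoffs 11, 89 → best response Center.
Shop 3 against (Right, Left): payoffs 90, 94 → best response Center.
Shop 3 against (Right, Center): payoffs 15, 46 → best response Center.
Shop 3 against (Far-R, Left): payoffs 89, 16 → best response Left.
Shop 3 against (Far-R, Center): payoffs 53, 92 → best response Center.
No profile is a mutual best response for all players.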